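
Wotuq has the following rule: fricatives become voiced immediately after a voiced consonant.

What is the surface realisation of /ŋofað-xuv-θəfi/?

/x/ is a voiceless velar fricative. The preceding trigger /ð/ is voiced, so /x/ must become voiced as well.
The voiced velar fricative is [ɣ], so /x/ → [ɣ].
At the second juncture, /θ/ likewise becomes [ð] adjacent to /v/.

[ŋofaðɣuvðəfi]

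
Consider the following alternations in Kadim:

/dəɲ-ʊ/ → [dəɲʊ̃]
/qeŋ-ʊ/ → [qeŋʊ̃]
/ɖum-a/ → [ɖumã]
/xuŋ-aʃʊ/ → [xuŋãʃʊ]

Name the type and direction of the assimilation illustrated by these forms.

The vowel /ʊ/ surfaces as nasalised [ʊ̃] next to the preceding nasal /ɲ/ — it has acquired the [+nasal] feature of its neighbour.
Likewise in the remaining data: /ʊ/ → [ʊ̃] after /ŋ/; /a/ → [ã] after /m/; /a/ → [ã] after /ŋ/ — each time a vowel is nasalised next to a preceding nasal.
Because the conditioning nasal is to the left of the vowel that changes, the process is progressive (perseverative).

progressive nasality assimilation (vowel nasalisation)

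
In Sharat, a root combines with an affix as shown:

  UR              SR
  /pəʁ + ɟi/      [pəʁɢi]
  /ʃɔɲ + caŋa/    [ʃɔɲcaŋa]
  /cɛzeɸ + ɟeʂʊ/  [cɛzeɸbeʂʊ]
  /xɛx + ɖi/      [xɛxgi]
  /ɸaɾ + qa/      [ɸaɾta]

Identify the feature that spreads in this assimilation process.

place

Comparing underlying and surface forms, /ɟ/ → [ɢ] is the alternation; the neighbouring /ʁ/ is constant.
/ɟ/ is palatal while /ʁ/ is uvular; the output [ɢ] is uvular, matching the trigger — so the feature that spreads is place.
Checking the remaining alternations: /ɟ/ → [b] after /ɸ/ (palatal → bilabial, matching bilabial); /ɖ/ → [g] after /x/ (retroflex → velar, matching velar); /q/ → [t] after /ɾ/ (uvular → alveolar, matching alveolar) — only place changes, and always toward the preceding segment.
Nothing changes in [ʃɔɲcaŋa]: there the adjacent consonants already agree in place (/c/ and /ɲ/ are both palatal), so this form is consistent with the same rule.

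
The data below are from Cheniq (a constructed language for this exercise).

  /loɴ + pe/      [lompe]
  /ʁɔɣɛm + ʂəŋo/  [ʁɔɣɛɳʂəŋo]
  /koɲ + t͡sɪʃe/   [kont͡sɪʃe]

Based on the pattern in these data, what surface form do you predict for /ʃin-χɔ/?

[ʃiɴχɔ]

The data show regressive place assimilation: /ɴ/ → [m] before /p/; /m/ → [ɳ] before /ʂ/; /ɲ/ → [n] before /t͡s/. In each pair only place changes, matching the following consonant, while manner and voice stay constant.
The rule targets /n/ (voiced alveolar nasal), which sits before the trigger /χ/ (uvular).
The voiced uvular nasal is [ɴ], so /n/ → [ɴ].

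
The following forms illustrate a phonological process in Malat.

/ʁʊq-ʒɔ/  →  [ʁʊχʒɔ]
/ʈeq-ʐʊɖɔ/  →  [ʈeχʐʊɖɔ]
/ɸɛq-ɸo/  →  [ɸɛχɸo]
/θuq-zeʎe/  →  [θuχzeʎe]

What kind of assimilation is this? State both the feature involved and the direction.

regressive manner assimilation

Comparing underlying and surface forms, /q/ → [χ] is the alternation; the neighbouring /ʒ/ is constant.
/q/ is a stop while /ʒ/ is a fricative; the output [χ] is a fricative, matching the trigger — so the feature that spreads is manner.
Place and voice are unchanged, so the assimilation is partial, not total.
The other alternating forms pattern the same way: /q/ → [χ] before /ʐ/ (stop → fricative, matching a fricative); /q/ → [χ] before /ɸ/ (stop → fricative, matching a fricative); /q/ → [χ] before /z/ (stop → fricative, matching a fricative) — only manner changes, and always toward the following segment.
Since the segment that changes precedes the conditioning segment, the assimilation is regressive.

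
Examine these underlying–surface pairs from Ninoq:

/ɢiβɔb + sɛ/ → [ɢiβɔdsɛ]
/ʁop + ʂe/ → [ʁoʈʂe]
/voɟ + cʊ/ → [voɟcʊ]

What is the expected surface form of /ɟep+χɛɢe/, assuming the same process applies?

[ɟeqχɛɢe]

The data show regressive place assimilation: /b/ → [d] before /s/; /p/ → [ʈ] before /ʂ/. In each pair only place changes, matching the following consonant, while manner and voice stay constant.
Nothing changes in [voɟcʊ]: there the adjacent consonants already agree in place (/ɟ/ and /c/ are both palatal), so this form is consistent with the same rule.
The rule targets /p/ (voiceless bilabial stop), which sits before the trigger /χ/ (uvular).
A voiceless uvular stop is [q], so the surface segment is [q].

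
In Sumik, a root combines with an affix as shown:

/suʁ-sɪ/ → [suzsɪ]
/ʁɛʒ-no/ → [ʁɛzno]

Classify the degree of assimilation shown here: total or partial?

partial assimilation

Underlying /ʁ/ is realised as [z] next to /s/; /s/ itself does not change.
The change uvular → alveolar matches the place of the following /s/, identifying this as place assimilation.
Manner and voice are unchanged, so the assimilation is partial, not total.
Checking the remaining alternation: /ʒ/ → [z] before /n/ (postalveolar → alveolar, matching alveolar) — only place changes, and always toward the following segment.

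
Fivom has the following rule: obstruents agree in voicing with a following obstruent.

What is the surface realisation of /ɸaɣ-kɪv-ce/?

/ɣ/ is a voiced velar fricative. The following trigger /k/ is voiceless, so /ɣ/ must become voiceless as well.
The voiceless velar fricative is [x], so /ɣ/ → [x].
At the second juncture, /v/ likewise becomes [f] adjacent to /c/.

[ɸaxkɪfce]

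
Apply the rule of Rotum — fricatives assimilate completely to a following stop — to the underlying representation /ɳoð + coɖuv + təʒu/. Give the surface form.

/ð/ is the segment targeted by the rule; it sits immediately before /c/, so it assimilates completely and surfaces as [c].
At the second juncture, /v/ likewise becomes [t] adjacent to /t/.

[ɳoccoɖuttəʒu]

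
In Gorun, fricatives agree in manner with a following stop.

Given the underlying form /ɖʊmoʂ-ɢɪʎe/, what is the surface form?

[ɖʊmoʈɢɪʎe]

The rule targets /ʂ/ (voiceless retroflex fricative), which sits before the trigger /ɢ/ (stop).
A voiceless retroflex stop is [ʈ], so the surface segment is [ʈ].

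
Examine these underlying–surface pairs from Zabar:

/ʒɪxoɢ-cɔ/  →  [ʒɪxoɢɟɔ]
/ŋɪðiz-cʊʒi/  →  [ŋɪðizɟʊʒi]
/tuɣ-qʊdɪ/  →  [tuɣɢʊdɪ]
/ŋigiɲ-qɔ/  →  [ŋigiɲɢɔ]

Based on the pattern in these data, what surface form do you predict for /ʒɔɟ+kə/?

The data show progressive voicing assimilation: /c/ → [ɟ] after /ɢ/; /c/ → [ɟ] after /z/; /q/ → [ɢ] after /ɣ/; /q/ → [ɢ] after /ɲ/. In each pair only voicing changes, matching the preceding consonant, while place and manner stay constant.
/k/ is a voiceless velar stop. The preceding trigger /ɟ/ is voiced, so /k/ must become voiced as well.
Changing only its voicing to voiced gives [g] — the voiced velar stop.

[ʒɔɟgə]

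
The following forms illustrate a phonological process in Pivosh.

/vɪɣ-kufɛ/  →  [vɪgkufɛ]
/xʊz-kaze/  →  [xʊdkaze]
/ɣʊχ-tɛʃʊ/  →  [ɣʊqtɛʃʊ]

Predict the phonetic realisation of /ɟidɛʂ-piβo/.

[ɟidɛʈpiβo]

The data show regressive manner assimilation: /ɣ/ → [g] before /k/; /z/ → [d] before /k/; /χ/ → [q] before /t/. In each pair only manner changes, matching the following consonant, while place and voice stay constant.
/ʂ/ is a voiceless retroflex fricative. The following trigger /p/ is a stop, so /ʂ/ must become a stop as well.
A voiceless retroflex stop is [ʈ], so the surface segment is [ʈ].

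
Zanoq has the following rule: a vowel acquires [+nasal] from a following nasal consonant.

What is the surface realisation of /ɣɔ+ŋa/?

[ɣɔ̃ŋa]

/ɔ/ sits next to the nasal /ŋ/ and is therefore nasalised to [ɔ̃].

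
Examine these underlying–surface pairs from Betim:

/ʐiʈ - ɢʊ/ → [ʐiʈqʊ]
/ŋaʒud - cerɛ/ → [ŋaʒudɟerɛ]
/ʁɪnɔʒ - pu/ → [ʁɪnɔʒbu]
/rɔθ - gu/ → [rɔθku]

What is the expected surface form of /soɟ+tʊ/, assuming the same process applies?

[soɟdʊ]

The data show progressive voicing assimilation: /ɢ/ → [q] after /ʈ/; /c/ → [ɟ] after /d/; /p/ → [b] after /ʒ/; /g/ → [k] after /θ/. In each pair only voicing changes, matching the preceding consonant, while place and manner stay constant.
/t/ is a voiceless alveolar stop. The preceding trigger /ɟ/ is voiced, so /t/ must become voiced as well.
The voiced alveolar stop is [d], so /t/ → [d].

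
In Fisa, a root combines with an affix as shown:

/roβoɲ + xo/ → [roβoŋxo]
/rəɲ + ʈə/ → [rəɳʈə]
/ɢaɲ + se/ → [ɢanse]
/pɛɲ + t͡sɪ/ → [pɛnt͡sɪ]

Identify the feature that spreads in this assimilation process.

Underlying /ɲ/ is realised as [ŋ] next to /x/; /x/ itself does not change.
The change palatal → velar matches the place of the following /x/, identifying this as place assimilation.
Checking the remaining alternations: /ɲ/ → [ɳ] before /ʈ/ (palatal → retroflex, matching retroflex); /ɲ/ → [n] before /s/ (palatal → alveolar, matching alveolar); /ɲ/ → [n] before /t͡s/ (palatal → alveolar, matching alveolar) — only place changes, and always toward the following segment.

place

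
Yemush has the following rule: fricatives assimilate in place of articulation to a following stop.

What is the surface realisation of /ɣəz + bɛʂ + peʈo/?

The rule targets /z/ (voiced alveolar fricative), which sits before the trigger /b/ (bilabial).
The voiced bilabial fricative is [β], so /z/ → [β].
At the second juncture, /ʂ/ likewise becomes [ɸ] adjacent to /p/.

[ɣəβbɛɸpeʈo]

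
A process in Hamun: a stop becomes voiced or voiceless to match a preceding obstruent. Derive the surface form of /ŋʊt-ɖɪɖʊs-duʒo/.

/ɖ/ is a voiced retroflex stop. The preceding trigger /t/ is voiceless, so /ɖ/ must become voiceless as well.
Changing only its voicing to voiceless gives [ʈ] — the voiceless retroflex stop.
The same rule applies at the second boundary: /d/ → [t] next to /s/.

[ŋʊtʈɪɖʊstuʒo]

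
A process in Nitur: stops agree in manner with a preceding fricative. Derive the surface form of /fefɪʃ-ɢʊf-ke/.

The rule targets /ɢ/ (voiced uvular stop), which sits after the trigger /ʃ/ (fricative).
The voiced uvular fricative is [ʁ], so /ɢ/ → [ʁ].
At the second juncture, /k/ likewise becomes [x] adjacent to /f/.

[fefɪʃʁʊfxe]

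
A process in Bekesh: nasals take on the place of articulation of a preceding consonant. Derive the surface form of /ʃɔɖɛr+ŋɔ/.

[ʃɔɖɛrnɔ]

/ŋ/ is a voiced velar nasal. The preceding trigger /r/ is alveolar, so /ŋ/ must become alveolar as well.
Changing only its place to alveolar gives [n] — the voiced alveolar nasal.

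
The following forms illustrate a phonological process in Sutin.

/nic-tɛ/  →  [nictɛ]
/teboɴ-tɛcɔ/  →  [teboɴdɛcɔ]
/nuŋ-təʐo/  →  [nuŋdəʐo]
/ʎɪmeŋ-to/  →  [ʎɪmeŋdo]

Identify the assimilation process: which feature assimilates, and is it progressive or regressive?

progressive voicing assimilation

Underlying /t/ is realised as [d] next to /ɴ/; /ɴ/ itself does not change.
/t/ is voiceless while /ɴ/ is voiced; the output [d] is voiced, matching the trigger — so the feature that spreads is voicing.
Place and manner are unchanged, so the assimilation is partial, not total.
The other alternating form patterns the same way: /t/ → [d] after /ŋ/ (voiceless → voiced, matching voiced) — only voicing changes, and always toward the preceding segment.
Nothing changes in [nictɛ]: there the adjacent consonants already agree in voicing (/t/ and /c/ are both voiceless), so this form is consistent with the same rule.
The trigger is the preceding segment, so the direction is progressive (perseverative).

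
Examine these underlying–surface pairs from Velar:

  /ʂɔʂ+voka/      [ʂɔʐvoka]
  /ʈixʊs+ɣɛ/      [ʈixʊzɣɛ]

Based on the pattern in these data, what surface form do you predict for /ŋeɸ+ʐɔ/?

The data show regressive voicing assimilation: /ʂ/ → [ʐ] before /v/; /s/ → [z] before /ɣ/. In each pair only voicing changes, matching the following consonant, while place and manner stay constant.
The rule targets /ɸ/ (voiceless bilabial fricative), which sits before the trigger /ʐ/ (voiced).
The voiced bilabial fricative is [β], so /ɸ/ → [β].

[ŋeβʐɔ]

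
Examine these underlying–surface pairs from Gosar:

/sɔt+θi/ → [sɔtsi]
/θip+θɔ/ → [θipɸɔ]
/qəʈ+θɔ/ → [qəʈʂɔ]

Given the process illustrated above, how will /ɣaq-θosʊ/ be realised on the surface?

[ɣaqχosʊ]

The data show progressive place assimilation: /θ/ → [s] after /t/; /θ/ → [ɸ] after /p/; /θ/ → [ʂ] after /ʈ/. In each pair only place changes, matching the preceding consonant, while manner and voice stay constant.
/θ/ is a voiceless dental fricative. The preceding trigger /q/ is uvular, so /θ/ must become uvular as well.
Changing only its place to uvular gives [χ] — the voiceless uvular fricative.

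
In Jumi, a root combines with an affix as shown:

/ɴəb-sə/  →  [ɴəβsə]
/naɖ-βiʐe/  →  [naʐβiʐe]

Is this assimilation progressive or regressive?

Comparing underlying and surface forms, /b/ → [β] is the alternation; the neighbouring /s/ is constant.
The change stop → fricative matches the manner of the following /s/, identifying this as manner assimilation.
The other alternating form patterns the same way: /ɖ/ → [ʐ] before /β/ (stop → fricative, matching a fricative) — only manner changes, and always toward the following segment.
Since the segment that changes precedes the conditioning segment, the assimilation is regressive.

regressive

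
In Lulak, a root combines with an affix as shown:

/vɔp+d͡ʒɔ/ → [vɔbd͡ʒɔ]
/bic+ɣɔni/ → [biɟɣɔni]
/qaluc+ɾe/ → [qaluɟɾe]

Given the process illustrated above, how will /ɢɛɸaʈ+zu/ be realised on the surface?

The data show regressive voicing assimilation: /p/ → [b] before /d͡ʒ/; /c/ → [ɟ] before /ɣ/; /c/ → [ɟ] before /ɾ/. In each pair only voicing changes, matching the following consonant, while place and manner stay constant.
The rule targets /ʈ/ (voiceless retroflex stop), which sits before the trigger /z/ (voiced).
The voiced retroflex stop is [ɖ], so /ʈ/ → [ɖ].

[ɢɛɸaɖzu]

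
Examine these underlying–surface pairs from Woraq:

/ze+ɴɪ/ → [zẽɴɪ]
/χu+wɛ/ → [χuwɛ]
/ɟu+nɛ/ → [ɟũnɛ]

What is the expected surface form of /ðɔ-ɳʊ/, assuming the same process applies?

The data show regressive nasality assimilation (vowel nasalisation): /e/ → [ẽ] before /ɴ/; /u/ → [ũ] before /n/ — a vowel is nasalised by an immediately following nasal consonant.
No change occurs in [χuwɛ] because the vowel at the boundary is adjacent to an oral consonant, not a nasal (/u/ next to /w/).
The vowel /ɔ/ is adjacent to the following nasal /ɳ/, so it acquires [+nasal] and surfaces as [ɔ̃].

[ðɔ̃ɳʊ]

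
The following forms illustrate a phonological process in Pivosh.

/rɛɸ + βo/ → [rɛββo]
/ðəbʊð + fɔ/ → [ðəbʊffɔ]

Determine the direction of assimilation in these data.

regressive

Underlying /ɸ/ is realised as [β] next to /β/; /β/ itself does not change.
The output [β] is identical to the trigger /β/ — every feature (place, manner, voicing) has been copied — so this is total assimilation.
The other form behaves the same way: /ð/ → [f] before /f/ — in each case the output is a copy of the following consonant.
The trigger is the following segment, so the direction is regressive (anticipatory).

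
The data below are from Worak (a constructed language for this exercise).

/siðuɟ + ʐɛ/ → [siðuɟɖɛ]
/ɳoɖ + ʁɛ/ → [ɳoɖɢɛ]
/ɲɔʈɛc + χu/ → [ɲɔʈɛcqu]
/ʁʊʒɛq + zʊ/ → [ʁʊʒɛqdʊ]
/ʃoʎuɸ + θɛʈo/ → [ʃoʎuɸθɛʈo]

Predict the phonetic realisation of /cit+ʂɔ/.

The data show progressive manner assimilation: /ʐ/ → [ɖ] after /ɟ/; /ʁ/ → [ɢ] after /ɖ/; /χ/ → [q] after /c/; /z/ → [d] after /q/. In each pair only manner changes, matching the preceding consonant, while place and voice stay constant.
No alternation appears in [ʃoʎuɸθɛʈo]: there the adjacent consonants already agree in manner (/θ/ and /ɸ/ are both fricatives), so this form is consistent with the same rule.
/ʂ/ is a voiceless retroflex fricative. The preceding trigger /t/ is a stop, so /ʂ/ must become a stop as well.
The voiceless retroflex stop is [ʈ], so /ʂ/ → [ʈ].

[citʈɔ]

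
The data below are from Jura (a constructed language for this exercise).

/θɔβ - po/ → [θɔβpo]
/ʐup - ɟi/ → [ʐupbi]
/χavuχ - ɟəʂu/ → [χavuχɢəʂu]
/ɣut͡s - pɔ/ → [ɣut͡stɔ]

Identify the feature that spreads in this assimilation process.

Underlying /ɟ/ is realised as [b] next to /p/; /p/ itself does not change.
/ɟ/ is palatal while /p/ is bilabial; the output [b] is bilabial, matching the trigger — so the feature that spreads is place.
The other alternating forms pattern the same way: /ɟ/ → [ɢ] after /χ/ (palatal → uvular, matching uvular); /p/ → [t] after /t͡s/ (bilabial → alveolar, matching alveolar) — only place changes, and always toward the preceding segment.
Nothing changes in [θɔβpo]: there the adjacent consonants already agree in place (/p/ and /β/ are both bilabial), so this form is consistent with the same rule.

place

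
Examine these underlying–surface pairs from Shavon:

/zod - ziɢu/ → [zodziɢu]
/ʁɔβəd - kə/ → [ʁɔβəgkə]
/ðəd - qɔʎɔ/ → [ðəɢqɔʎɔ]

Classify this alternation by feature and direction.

The segment that alternates is /d/, which surfaces as [g] when adjacent to /k/.
/d/ is alveolar while /k/ is velar; the output [g] is velar, matching the trigger — so the feature that spreads is place.
Manner and voice are unchanged, so the assimilation is partial, not total.
The other alternating form patterns the same way: /d/ → [ɢ] before /q/ (alveolar → uvular, matching uvular) — only place changes, and always toward the following segment.
No alternation appears in [zodziɢu]: there the adjacent consonants already agree in place (/d/ and /z/ are both alveolar), so this form is consistent with the same rule.
The trigger is the following segment, so the direction is regressive (anticipatory).

regressive place assimilation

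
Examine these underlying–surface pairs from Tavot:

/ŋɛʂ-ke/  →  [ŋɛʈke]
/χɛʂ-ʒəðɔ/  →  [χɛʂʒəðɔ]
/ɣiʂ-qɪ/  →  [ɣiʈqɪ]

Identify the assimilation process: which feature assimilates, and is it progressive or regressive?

regressive manner assimilation

Underlying /ʂ/ is realised as [ʈ] next to /k/; /k/ itself does not change.
/ʂ/ is a fricative while /k/ is a stop; the output [ʈ] is a stop, matching the trigger — so the feature that spreads is manner.
Place and voice are unchanged, so the assimilation is partial, not total.
The other alternating form patterns the same way: /ʂ/ → [ʈ] before /q/ (fricative → stop, matching a stop) — only manner changes, and always toward the following segment.
No alternation appears in [χɛʂʒəðɔ]: there the adjacent consonants already agree in manner (/ʂ/ and /ʒ/ are both fricatives), so this form is consistent with the same rule.
Since the segment that changes precedes the conditioning segment, the assimilation is regressive.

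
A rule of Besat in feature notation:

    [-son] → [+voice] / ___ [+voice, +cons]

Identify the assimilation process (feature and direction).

The target ([-son], obstruents) acquires [+voice] next to a voiced consonant ([+voice, +cons]) — it takes on the voicing of its neighbour, so the feature that spreads is voicing.
The conditioning segment sits to the right of the focus bar, meaning the trigger follows the segment that changes — regressive assimilation.

regressive voicing assimilation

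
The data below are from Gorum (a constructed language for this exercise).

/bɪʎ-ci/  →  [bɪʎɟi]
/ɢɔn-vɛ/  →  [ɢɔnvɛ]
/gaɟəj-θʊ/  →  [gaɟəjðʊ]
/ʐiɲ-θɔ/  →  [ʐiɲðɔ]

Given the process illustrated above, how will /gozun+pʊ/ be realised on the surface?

The data show progressive voicing assimilation: /c/ → [ɟ] after /ʎ/; /θ/ → [ð] after /j/; /θ/ → [ð] after /ɲ/. In each pair only voicing changes, matching the preceding consonant, while place and manner stay constant.
Nothing changes in [ɢɔnvɛ]: there the adjacent consonants already agree in voicing (/v/ and /n/ are both voiced), so this form is consistent with the same rule.
The rule targets /p/ (voiceless bilabial stop), which sits after the trigger /n/ (voiced).
The voiced bilabial stop is [b], so /p/ → [b].

[gozunbʊ]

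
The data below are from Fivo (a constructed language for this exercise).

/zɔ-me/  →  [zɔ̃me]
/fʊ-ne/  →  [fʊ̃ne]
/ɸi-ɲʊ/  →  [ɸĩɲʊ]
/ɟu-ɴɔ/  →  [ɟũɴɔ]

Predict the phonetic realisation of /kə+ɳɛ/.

The data show regressive nasality assimilation (vowel nasalisation): /ɔ/ → [ɔ̃] before /m/; /ʊ/ → [ʊ̃] before /n/; /i/ → [ĩ] before /ɲ/; /u/ → [ũ] before /ɴ/ — a vowel is nasalised by an immediately following nasal consonant.
/ə/ sits next to the nasal /ɳ/ and is therefore nasalised to [ə̃].

[kə̃ɳɛ]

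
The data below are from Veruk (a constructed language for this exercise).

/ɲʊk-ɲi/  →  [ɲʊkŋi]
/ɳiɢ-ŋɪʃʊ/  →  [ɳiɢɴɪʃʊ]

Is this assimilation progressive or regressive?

Comparing underlying and surface forms, /ɲ/ → [ŋ] is the alternation; the neighbouring /k/ is constant.
The change palatal → velar matches the place of the preceding /k/, identifying this as place assimilation.
The other alternating form patterns the same way: /ŋ/ → [ɴ] after /ɢ/ (velar → uvular, matching uvular) — only place changes, and always toward the preceding segment.
Since the segment that changes follows the conditioning segment, the assimilation is progressive.

progressive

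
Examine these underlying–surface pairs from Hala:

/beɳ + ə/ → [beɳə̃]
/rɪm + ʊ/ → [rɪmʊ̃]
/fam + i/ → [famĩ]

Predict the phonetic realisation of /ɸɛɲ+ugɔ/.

The data show progressive nasality assimilation (vowel nasalisation): /ə/ → [ə̃] after /ɳ/; /ʊ/ → [ʊ̃] after /m/; /i/ → [ĩ] after /m/ — a vowel is nasalised by an immediately preceding nasal consonant.
The vowel /u/ is adjacent to the preceding nasal /ɲ/, so it acquires [+nasal] and surfaces as [ũ].

[ɸɛɲũgɔ]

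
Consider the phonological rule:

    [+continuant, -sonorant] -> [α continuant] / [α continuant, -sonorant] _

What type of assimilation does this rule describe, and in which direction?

progressive manner assimilation

The rule copies [continuant] (continuancy) from the environment onto the target fricatives; since [±continuant] encodes the stop/fricative manner contrast, the assimilating dimension is manner.
The conditioning segment sits to the left of the focus bar, meaning the trigger precedes the segment that changes — progressive assimilation.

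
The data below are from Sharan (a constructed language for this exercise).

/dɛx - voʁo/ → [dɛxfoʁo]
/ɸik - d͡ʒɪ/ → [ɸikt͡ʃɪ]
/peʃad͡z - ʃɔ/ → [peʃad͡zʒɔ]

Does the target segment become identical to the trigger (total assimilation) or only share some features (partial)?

partial assimilation

Underlying /v/ is realised as [f] next to /x/; /x/ itself does not change.
/v/ is voiced while /x/ is voiceless; the output [f] is voiceless, matching the trigger — so the feature that spreads is voicing.
Place and manner are unchanged, so the assimilation is partial, not total.
The other alternating forms pattern the same way: /d͡ʒ/ → [t͡ʃ] after /k/ (voiced → voiceless, matching voiceless); /ʃ/ → [ʒ] after /d͡z/ (voiceless → voiced, matching voiced) — only voicing changes, and always toward the preceding segment.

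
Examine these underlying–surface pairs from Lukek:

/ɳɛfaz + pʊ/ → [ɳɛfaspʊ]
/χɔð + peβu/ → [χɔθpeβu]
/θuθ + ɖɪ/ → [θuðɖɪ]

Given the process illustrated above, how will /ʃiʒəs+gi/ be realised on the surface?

The data show regressive voicing assimilation: /z/ → [s] before /p/; /ð/ → [θ] before /p/; /θ/ → [ð] before /ɖ/. In each pair only voicing changes, matching the following consonant, while place and manner stay constant.
The rule targets /s/ (voiceless alveolar fricative), which sits before the trigger /g/ (voiced).
Changing only its voicing to voiced gives [z] — the voiced alveolar fricative.

[ʃiʒəzgi]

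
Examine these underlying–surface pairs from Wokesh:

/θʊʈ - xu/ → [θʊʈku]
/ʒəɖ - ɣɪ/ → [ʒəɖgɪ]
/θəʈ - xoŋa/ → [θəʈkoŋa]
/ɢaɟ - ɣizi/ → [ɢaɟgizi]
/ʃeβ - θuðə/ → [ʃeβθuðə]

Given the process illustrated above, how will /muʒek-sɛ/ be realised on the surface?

The data show progressive manner assimilation: /x/ → [k] after /ʈ/; /ɣ/ → [g] after /ɖ/; /ɣ/ → [g] after /ɟ/. In each pair only manner changes, matching the preceding consonant, while place and voice stay constant.
No alternation appears in [ʃeβθuðə]: there the adjacent consonants already agree in manner (/θ/ and /β/ are both fricatives), so this form is consistent with the same rule.
The rule targets /s/ (voiceless alveolar fricative), which sits after the trigger /k/ (stop).
The voiceless alveolar stop is [t], so /s/ → [t].

[muʒektɛ]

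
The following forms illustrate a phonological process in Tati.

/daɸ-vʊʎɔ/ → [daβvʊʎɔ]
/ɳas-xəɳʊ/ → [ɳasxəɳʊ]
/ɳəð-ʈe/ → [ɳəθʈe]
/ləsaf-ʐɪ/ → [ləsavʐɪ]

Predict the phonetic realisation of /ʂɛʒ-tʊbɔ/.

The data show regressive voicing assimilation: /ɸ/ → [β] before /v/; /ð/ → [θ] before /ʈ/; /f/ → [v] before /ʐ/. In each pair only voicing changes, matching the following consonant, while place and manner stay constant.
Nothing changes in [ɳasxəɳʊ]: there the adjacent consonants already agree in voicing (/s/ and /x/ are both voiceless), so this form is consistent with the same rule.
The rule targets /ʒ/ (voiced postalveolar fricative), which sits before the trigger /t/ (voiceless).
Changing only its voicing to voiceless gives [ʃ] — the voiceless postalveolar fricative.

[ʂɛʃtʊbɔ]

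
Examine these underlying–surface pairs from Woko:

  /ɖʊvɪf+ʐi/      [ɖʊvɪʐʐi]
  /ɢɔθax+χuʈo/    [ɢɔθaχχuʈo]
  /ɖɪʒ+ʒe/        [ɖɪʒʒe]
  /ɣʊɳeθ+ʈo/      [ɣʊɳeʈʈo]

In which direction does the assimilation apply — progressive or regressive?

regressive

The segment that alternates is /f/, which surfaces as [ʐ] when adjacent to /ʐ/.
The output [ʐ] is identical to the trigger /ʐ/ — every feature (place, manner, voicing) has been copied — so this is total assimilation.
The other forms behave the same way: /x/ → [χ] before /χ/; /θ/ → [ʈ] before /ʈ/ — in each case the output is a copy of the following consonant.
In [ɖɪʒʒe] the two consonants at the boundary are already identical (/ʒ/ + /ʒ/), so the rule applies vacuously and nothing changes.
Since the segment that changes precedes the conditioning segment, the assimilation is regressive.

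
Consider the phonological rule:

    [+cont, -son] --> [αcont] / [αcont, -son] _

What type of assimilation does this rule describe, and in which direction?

progressive manner assimilation

The shared variable α links the value of [cont] on the target to that of the neighbouring obstruent. [cont] distinguishes stops from fricatives — a manner-of-articulation feature — so this is manner assimilation.
Since the environment is written before the underscore, the trigger precedes the target; the direction is progressive.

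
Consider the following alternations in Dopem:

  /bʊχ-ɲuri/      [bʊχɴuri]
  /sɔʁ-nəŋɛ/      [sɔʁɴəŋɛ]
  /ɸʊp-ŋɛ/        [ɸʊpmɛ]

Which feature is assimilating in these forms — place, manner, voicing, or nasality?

place

The segment that alternates is /ɲ/, which surfaces as [ɴ] when adjacent to /χ/.
/ɲ/ is palatal while /χ/ is uvular; the output [ɴ] is uvular, matching the trigger — so the feature that spreads is place.
The same holds elsewhere in the data: /n/ → [ɴ] after /ʁ/ (alveolar → uvular, matching uvular); /ŋ/ → [m] after /p/ (velar → bilabial, matching bilabial) — only place changes, and always toward the preceding segment.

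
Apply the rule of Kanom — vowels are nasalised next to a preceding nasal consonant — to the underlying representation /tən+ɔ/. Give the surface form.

/ɔ/ sits next to the nasal /n/ and is therefore nasalised to [ɔ̃].

[tənɔ̃]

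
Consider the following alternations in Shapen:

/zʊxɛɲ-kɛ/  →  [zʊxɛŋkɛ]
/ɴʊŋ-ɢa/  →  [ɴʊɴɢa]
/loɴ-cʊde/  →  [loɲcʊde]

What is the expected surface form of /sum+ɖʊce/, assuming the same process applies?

The data show regressive place assimilation: /ɲ/ → [ŋ] before /k/; /ŋ/ → [ɴ] before /ɢ/; /ɴ/ → [ɲ] before /c/. In each pair only place changes, matching the following consonant, while manner and voice stay constant.
The rule targets /m/ (voiced bilabial nasal), which sits before the trigger /ɖ/ (retroflex).
Changing only its place to retroflex gives [ɳ] — the voiced retroflex nasal.

[suɳɖʊce]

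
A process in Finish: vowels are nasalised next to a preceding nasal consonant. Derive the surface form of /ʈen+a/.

[ʈenã]

/a/ sits next to the nasal /n/ and is therefore nasalised to [ã].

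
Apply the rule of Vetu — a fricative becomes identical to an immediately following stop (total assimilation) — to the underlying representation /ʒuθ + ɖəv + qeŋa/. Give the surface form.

[ʒuɖɖəqqeŋa]

/θ/ is the segment targeted by the rule; it sits immediately before /ɖ/, so it assimilates completely and surfaces as [ɖ].
At the second juncture, /v/ likewise becomes [q] adjacent to /q/.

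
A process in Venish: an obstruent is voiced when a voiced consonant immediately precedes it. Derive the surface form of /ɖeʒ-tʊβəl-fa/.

[ɖeʒdʊβəlva]

The rule targets /t/ (voiceless alveolar stop), which sits after the trigger /ʒ/ (voiced).
Changing only its voicing to voiced gives [d] — the voiced alveolar stop.
The same rule applies at the second boundary: /f/ → [v] next to /l/.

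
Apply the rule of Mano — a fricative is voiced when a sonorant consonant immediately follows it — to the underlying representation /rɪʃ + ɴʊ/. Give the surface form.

[rɪʒɴʊ]

/ʃ/ is a voiceless postalveolar fricative. The following trigger /ɴ/ is voiced, so /ʃ/ must become voiced as well.
A voiced postalveolar fricative is [ʒ], so the surface segment is [ʒ].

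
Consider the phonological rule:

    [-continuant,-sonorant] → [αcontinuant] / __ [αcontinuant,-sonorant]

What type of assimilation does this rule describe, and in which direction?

The rule copies [continuant] (continuancy) from the environment onto the target stops; since [±continuant] encodes the stop/fricative manner contrast, the assimilating dimension is manner.
Since the environment is written after the underscore, the trigger follows the target; the direction is regressive.

regressive manner assimilation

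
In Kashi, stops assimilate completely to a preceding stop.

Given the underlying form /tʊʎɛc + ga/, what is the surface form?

/g/ is the segment targeted by the rule; it sits immediately after /c/, so it assimilates completely and surfaces as [c].

[tʊʎɛcca]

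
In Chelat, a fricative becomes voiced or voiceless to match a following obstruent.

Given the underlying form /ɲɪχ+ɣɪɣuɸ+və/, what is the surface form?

The rule targets /χ/ (voiceless uvular fricative), which sits before the trigger /ɣ/ (voiced).
A voiced uvular fricative is [ʁ], so the surface segment is [ʁ].
At the second juncture, /ɸ/ likewise becomes [β] adjacent to /v/.

[ɲɪʁɣɪɣuβvə]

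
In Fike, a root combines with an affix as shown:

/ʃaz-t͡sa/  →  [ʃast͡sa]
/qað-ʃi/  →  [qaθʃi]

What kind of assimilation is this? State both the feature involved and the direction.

regressive voicing assimilation

Underlying /z/ is realised as [s] next to /t͡s/; /t͡s/ itself does not change.
The change voiced → voiceless matches the voicing of the following /t͡s/, identifying this as voicing assimilation.
Place and manner are unchanged, so the assimilation is partial, not total.
Checking the remaining alternation: /ð/ → [θ] before /ʃ/ (voiced → voiceless, matching voiceless) — only voicing changes, and always toward the following segment.
Since the segment that changes precedes the conditioning segment, the assimilation is regressive.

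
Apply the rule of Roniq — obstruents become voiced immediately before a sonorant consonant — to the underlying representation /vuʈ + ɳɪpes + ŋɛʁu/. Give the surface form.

[vuɖɳɪpezŋɛʁu]

The rule targets /ʈ/ (voiceless retroflex stop), which sits before the trigger /ɳ/ (voiced).
Changing only its voicing to voiced gives [ɖ] — the voiced retroflex stop.
The same rule applies at the second boundary: /s/ → [z] next to /ŋ/.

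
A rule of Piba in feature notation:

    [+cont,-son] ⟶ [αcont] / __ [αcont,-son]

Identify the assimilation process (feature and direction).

regressive manner assimilation

The rule copies [cont] (continuancy) from the environment onto the target fricatives; since [±cont] encodes the stop/fricative manner contrast, the assimilating dimension is manner.
The conditioning segment sits to the right of the focus bar, meaning the trigger follows the segment that changes — regressive assimilation.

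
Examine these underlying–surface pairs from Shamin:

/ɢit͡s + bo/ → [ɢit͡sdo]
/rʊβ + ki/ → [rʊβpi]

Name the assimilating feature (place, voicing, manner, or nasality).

place

Underlying /b/ is realised as [d] next to /t͡s/; /t͡s/ itself does not change.
The change bilabial → alveolar matches the place of the preceding /t͡s/, identifying this as place assimilation.
The same holds elsewhere in the data: /k/ → [p] after /β/ (velar → bilabial, matching bilabial) — only place changes, and always toward the preceding segment.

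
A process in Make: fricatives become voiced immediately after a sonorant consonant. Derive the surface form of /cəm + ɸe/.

The rule targets /ɸ/ (voiceless bilabial fricative), which sits after the trigger /m/ (voiced).
A voiced bilabial fricative is [β], so the surface segment is [β].

[cəmβe]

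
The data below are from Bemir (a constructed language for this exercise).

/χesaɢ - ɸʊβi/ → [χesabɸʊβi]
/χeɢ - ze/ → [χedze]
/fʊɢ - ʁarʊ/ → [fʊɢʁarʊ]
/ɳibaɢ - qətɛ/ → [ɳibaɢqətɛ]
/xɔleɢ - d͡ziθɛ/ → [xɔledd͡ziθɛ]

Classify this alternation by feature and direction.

Comparing underlying and surface forms, /ɢ/ → [b] is the alternation; the neighbouring /ɸ/ is constant.
/ɢ/ is uvular while /ɸ/ is bilabial; the output [b] is bilabial, matching the trigger — so the feature that spreads is place.
Manner and voice are unchanged, so the assimilation is partial, not total.
Checking the remaining alternations: /ɢ/ → [d] before /z/ (uvular → alveolar, matching alveolar); /ɢ/ → [d] before /d͡z/ (uvular → alveolar, matching alveolar) — only place changes, and always toward the following segment.
Nothing changes in [fʊɢʁarʊ], [ɳibaɢqətɛ]: there the adjacent consonants already agree in place (/ɢ/ and /ʁ/ are both uvular; /ɢ/ and /q/ are both uvular), so these forms are consistent with the same rule.
Since the segment that changes precedes the conditioning segment, the assimilation is regressive.

regressive place assimilation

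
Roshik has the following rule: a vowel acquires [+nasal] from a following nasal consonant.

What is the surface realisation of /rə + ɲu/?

[rə̃ɲu]

The vowel /ə/ is adjacent to the following nasal /ɲ/, so it acquires [+nasal] and surfaces as [ə̃].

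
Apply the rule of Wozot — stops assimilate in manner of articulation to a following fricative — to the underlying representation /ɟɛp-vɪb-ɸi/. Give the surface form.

/p/ is a voiceless bilabial stop. The following trigger /v/ is a fricative, so /p/ must become a fricative as well.
The voiceless bilabial fricative is [ɸ], so /p/ → [ɸ].
At the second juncture, /b/ likewise becomes [β] adjacent to /ɸ/.

[ɟɛɸvɪβɸi]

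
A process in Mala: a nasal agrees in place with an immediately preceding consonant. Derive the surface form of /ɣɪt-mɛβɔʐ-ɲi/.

/m/ is a voiced bilabial nasal. The preceding trigger /t/ is alveolar, so /m/ must become alveolar as well.
The voiced alveolar nasal is [n], so /m/ → [n].
At the second juncture, /ɲ/ likewise becomes [ɳ] adjacent to /ʐ/.

[ɣɪtnɛβɔʐɳi]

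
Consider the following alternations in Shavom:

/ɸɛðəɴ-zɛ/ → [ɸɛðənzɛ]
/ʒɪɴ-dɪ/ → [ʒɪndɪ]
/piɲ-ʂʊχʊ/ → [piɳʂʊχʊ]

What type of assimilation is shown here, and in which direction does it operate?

regressive place assimilation

The segment that alternates is /ɴ/, which surfaces as [n] when adjacent to /z/.
/ɴ/ is uvular while /z/ is alveolar; the output [n] is alveolar, matching the trigger — so the feature that spreads is place.
Manner and voice are unchanged, so the assimilation is partial, not total.
The other alternating forms pattern the same way: /ɴ/ → [n] before /d/ (uvular → alveolar, matching alveolar); /ɲ/ → [ɳ] before /ʂ/ (palatal → retroflex, matching retroflex) — only place changes, and always toward the following segment.
The trigger is the following segment, so the direction is regressive (anticipatory).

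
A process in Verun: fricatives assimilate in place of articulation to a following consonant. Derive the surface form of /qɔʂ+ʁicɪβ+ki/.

The rule targets /ʂ/ (voiceless retroflex fricative), which sits before the trigger /ʁ/ (uvular).
Changing only its place to uvular gives [χ] — the voiceless uvular fricative.
The same rule applies at the second boundary: /β/ → [ɣ] next to /k/.

[qɔχʁicɪɣki]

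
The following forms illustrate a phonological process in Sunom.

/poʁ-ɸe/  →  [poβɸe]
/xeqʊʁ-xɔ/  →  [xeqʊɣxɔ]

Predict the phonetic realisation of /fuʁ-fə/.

The data show regressive place assimilation: /ʁ/ → [β] before /ɸ/; /ʁ/ → [ɣ] before /x/. In each pair only place changes, matching the following consonant, while manner and voice stay constant.
/ʁ/ is a voiced uvular fricative. The following trigger /f/ is labiodental, so /ʁ/ must become labiodental as well.
A voiced labiodental fricative is [v], so the surface segment is [v].

[fuvfə]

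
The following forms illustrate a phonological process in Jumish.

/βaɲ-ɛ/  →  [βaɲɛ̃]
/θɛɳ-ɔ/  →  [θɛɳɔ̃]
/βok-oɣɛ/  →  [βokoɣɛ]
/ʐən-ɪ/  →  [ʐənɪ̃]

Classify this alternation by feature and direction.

The vowel /ɛ/ surfaces as nasalised [ɛ̃] next to the preceding nasal /ɲ/ — it has acquired the [+nasal] feature of its neighbour.
The other forms show the same pattern: /ɔ/ → [ɔ̃] after /ɳ/; /ɪ/ → [ɪ̃] after /n/ — each time a vowel is nasalised next to a preceding nasal.
No change occurs in [βokoɣɛ] because the vowel at the boundary is adjacent to an oral consonant, not a nasal (/o/ next to /k/).
Because the conditioning nasal is to the left of the vowel that changes, the process is progressive (perseverative).

progressive nasality assimilation (vowel nasalisation)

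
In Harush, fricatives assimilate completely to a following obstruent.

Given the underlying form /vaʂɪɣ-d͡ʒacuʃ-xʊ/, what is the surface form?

/ɣ/ is the segment targeted by the rule; it sits immediately before /d͡ʒ/, so it assimilates completely and surfaces as [d͡ʒ].
At the second juncture, /ʃ/ likewise becomes [x] adjacent to /x/.

[vaʂɪd͡ʒd͡ʒacuxxʊ]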